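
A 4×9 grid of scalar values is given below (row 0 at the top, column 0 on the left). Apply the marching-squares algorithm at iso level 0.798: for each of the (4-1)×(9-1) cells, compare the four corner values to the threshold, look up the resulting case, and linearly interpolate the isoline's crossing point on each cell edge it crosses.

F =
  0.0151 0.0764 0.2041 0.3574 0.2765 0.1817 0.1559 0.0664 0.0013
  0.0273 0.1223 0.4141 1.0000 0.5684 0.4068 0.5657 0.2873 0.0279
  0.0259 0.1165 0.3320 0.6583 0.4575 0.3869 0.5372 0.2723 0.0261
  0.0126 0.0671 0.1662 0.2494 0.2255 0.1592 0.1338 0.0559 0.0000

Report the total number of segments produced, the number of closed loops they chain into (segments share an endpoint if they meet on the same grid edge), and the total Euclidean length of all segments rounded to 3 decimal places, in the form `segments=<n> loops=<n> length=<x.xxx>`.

cell (0,2): code 0100 → (0.686,3.000)–(1.000,2.655)
cell (0,3): code 1000 → (1.000,3.468)–(0.686,3.000)
cell (1,2): code 0010 → (1.000,2.655)–(1.591,3.000)
cell (1,3): code 0001 → (1.591,3.000)–(1.000,3.468)
total: 4 segments, chained into 1 closed loop(s), length Σ = 2.468711

segments=4 loops=1 length=2.469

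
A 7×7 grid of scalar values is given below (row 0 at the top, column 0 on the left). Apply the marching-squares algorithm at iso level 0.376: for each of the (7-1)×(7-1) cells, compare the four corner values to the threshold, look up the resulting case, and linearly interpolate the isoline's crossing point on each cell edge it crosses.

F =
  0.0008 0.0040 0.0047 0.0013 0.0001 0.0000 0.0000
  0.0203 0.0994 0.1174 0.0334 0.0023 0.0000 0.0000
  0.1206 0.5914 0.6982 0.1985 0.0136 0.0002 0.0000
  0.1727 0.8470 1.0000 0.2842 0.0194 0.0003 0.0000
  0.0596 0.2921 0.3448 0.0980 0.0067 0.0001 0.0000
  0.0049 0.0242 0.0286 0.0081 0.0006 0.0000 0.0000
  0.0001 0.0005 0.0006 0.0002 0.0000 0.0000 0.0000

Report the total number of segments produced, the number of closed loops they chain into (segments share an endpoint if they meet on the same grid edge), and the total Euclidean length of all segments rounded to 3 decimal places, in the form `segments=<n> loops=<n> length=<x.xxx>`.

segments=8 loops=1 length=7.940

cell (1,0): code 0100 → (1.562,1.000)–(2.000,0.542)
cell (1,1): code 1100 → (1.445,2.000)–(1.562,1.000)
cell (1,2): code 1000 → (2.000,2.645)–(1.445,2.000)
cell (2,0): code 0110 → (2.000,0.542)–(3.000,0.301)
cell (2,2): code 1001 → (3.000,2.872)–(2.000,2.645)
cell (3,0): code 0010 → (3.000,0.301)–(3.849,1.000)
cell (3,1): code 0011 → (3.849,1.000)–(3.952,2.000)
cell (3,2): code 0001 → (3.952,2.000)–(3.000,2.872)
total: 8 segments, chained into 1 closed loop(s), length Σ = 7.940431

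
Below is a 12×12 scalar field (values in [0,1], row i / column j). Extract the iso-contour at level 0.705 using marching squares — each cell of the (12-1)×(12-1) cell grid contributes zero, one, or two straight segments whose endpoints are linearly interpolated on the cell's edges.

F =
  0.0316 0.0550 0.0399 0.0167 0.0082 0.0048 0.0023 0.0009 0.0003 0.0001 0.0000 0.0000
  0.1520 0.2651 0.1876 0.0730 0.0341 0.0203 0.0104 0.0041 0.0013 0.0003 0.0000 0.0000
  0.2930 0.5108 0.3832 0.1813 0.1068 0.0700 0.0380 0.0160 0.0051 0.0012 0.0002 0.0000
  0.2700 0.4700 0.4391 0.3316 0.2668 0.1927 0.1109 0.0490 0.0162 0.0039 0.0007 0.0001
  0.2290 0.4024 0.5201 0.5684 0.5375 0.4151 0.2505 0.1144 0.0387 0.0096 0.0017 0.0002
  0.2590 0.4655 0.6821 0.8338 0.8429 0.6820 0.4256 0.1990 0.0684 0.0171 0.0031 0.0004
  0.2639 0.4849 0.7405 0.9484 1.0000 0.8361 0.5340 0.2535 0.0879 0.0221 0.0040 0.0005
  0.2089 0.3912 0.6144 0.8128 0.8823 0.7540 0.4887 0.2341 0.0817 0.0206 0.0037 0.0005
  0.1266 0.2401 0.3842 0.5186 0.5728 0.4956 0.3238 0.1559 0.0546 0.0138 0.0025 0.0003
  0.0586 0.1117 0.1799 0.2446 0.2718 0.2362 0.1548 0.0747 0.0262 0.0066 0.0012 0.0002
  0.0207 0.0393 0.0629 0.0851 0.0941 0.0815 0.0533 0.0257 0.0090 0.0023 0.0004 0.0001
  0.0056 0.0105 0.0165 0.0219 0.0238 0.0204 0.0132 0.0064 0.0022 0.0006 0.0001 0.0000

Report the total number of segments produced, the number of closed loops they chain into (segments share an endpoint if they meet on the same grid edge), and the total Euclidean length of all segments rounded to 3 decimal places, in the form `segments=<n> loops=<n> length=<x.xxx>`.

segments=14 loops=1 length=10.361

cell (4,2): code 0100 → (4.515,3.000)–(5.000,2.151)
cell (4,3): code 1100 → (4.548,4.000)–(4.515,3.000)
cell (4,4): code 1000 → (5.000,4.857)–(4.548,4.000)
cell (5,1): code 0100 → (5.392,2.000)–(6.000,1.861)
cell (5,2): code 1110 → (5.000,2.151)–(5.392,2.000)
cell (5,4): code 1101 → (5.149,5.000)–(5.000,4.857)
cell (5,5): code 1000 → (6.000,5.434)–(5.149,5.000)
cell (6,1): code 0010 → (6.000,1.861)–(6.282,2.000)
cell (6,2): code 0111 → (6.282,2.000)–(7.000,2.457)
cell (6,5): code 1001 → (7.000,5.185)–(6.000,5.434)
cell (7,2): code 0010 → (7.000,2.457)–(7.366,3.000)
cell (7,3): code 0011 → (7.366,3.000)–(7.573,4.000)
cell (7,4): code 0011 → (7.573,4.000)–(7.190,5.000)
cell (7,5): code 0001 → (7.190,5.000)–(7.000,5.185)
total: 14 segments, chained into 1 closed loop(s), length Σ = 10.360573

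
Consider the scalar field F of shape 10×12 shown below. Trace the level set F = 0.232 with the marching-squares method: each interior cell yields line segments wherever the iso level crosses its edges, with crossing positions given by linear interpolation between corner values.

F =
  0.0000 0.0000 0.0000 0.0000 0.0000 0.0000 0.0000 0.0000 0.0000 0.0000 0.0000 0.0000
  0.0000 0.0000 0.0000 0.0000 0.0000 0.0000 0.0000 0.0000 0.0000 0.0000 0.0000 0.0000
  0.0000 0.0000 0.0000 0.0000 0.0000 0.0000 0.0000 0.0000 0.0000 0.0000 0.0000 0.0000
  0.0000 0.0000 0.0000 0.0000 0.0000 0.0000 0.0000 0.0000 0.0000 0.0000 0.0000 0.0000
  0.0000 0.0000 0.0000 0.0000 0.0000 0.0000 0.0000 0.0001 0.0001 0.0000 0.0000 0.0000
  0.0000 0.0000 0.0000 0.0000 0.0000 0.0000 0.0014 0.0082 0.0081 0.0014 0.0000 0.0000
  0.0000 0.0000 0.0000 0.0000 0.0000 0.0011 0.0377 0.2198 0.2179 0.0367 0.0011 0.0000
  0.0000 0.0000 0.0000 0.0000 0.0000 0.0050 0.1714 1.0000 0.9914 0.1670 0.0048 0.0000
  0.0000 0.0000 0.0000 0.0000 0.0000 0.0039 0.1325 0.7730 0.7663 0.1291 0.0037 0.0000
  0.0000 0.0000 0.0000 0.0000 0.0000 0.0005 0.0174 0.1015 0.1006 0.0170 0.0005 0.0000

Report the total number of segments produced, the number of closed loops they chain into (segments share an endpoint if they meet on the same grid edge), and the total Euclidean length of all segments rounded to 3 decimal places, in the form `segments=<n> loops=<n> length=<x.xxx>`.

cell (6,6): code 0100 → (6.016,7.000)–(7.000,6.073)
cell (6,7): code 1100 → (6.018,8.000)–(6.016,7.000)
cell (6,8): code 1000 → (7.000,8.921)–(6.018,8.000)
cell (7,6): code 0110 → (7.000,6.073)–(8.000,6.155)
cell (7,8): code 1001 → (8.000,8.839)–(7.000,8.921)
cell (8,6): code 0010 → (8.000,6.155)–(8.806,7.000)
cell (8,7): code 0011 → (8.806,7.000)–(8.803,8.000)
cell (8,8): code 0001 → (8.803,8.000)–(8.000,8.839)
total: 8 segments, chained into 1 closed loop(s), length Σ = 9.033100

segments=8 loops=1 length=9.033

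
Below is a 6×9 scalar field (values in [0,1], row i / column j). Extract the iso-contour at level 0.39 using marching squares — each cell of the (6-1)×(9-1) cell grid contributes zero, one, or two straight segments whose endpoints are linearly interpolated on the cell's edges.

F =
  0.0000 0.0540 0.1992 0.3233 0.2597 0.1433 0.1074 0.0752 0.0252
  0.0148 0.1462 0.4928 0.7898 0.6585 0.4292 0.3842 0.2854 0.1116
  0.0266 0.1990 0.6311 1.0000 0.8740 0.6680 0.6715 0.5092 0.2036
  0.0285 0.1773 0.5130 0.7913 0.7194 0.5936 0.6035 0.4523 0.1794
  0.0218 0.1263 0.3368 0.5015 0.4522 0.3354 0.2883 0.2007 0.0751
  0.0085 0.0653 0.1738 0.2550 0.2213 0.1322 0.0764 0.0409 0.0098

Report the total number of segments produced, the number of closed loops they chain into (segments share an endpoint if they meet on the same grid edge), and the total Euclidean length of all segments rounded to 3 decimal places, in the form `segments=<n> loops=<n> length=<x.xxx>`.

cell (0,1): code 0100 → (0.650,2.000)–(1.000,1.703)
cell (0,2): code 1100 → (0.143,3.000)–(0.650,2.000)
cell (0,3): code 1100 → (0.327,4.000)–(0.143,3.000)
cell (0,4): code 1100 → (0.863,5.000)–(0.327,4.000)
cell (0,5): code 1000 → (1.000,5.871)–(0.863,5.000)
cell (1,1): code 0110 → (1.000,1.703)–(2.000,1.442)
cell (1,5): code 1101 → (1.020,6.000)–(1.000,5.871)
cell (1,6): code 1100 → (1.467,7.000)–(1.020,6.000)
cell (1,7): code 1000 → (2.000,7.390)–(1.467,7.000)
cell (2,1): code 0110 → (2.000,1.442)–(3.000,1.634)
cell (2,7): code 1001 → (3.000,7.228)–(2.000,7.390)
cell (3,1): code 0010 → (3.000,1.634)–(3.698,2.000)
cell (3,2): code 0111 → (3.698,2.000)–(4.000,2.323)
cell (3,4): code 1011 → (4.000,4.533)–(3.789,5.000)
cell (3,5): code 0011 → (3.789,5.000)–(3.677,6.000)
cell (3,6): code 0011 → (3.677,6.000)–(3.248,7.000)
cell (3,7): code 0001 → (3.248,7.000)–(3.000,7.228)
cell (4,2): code 0010 → (4.000,2.323)–(4.452,3.000)
cell (4,3): code 0011 → (4.452,3.000)–(4.269,4.000)
cell (4,4): code 0001 → (4.269,4.000)–(4.000,4.533)
total: 20 segments, chained into 1 closed loop(s), length Σ = 16.166664

segments=20 loops=1 length=16.167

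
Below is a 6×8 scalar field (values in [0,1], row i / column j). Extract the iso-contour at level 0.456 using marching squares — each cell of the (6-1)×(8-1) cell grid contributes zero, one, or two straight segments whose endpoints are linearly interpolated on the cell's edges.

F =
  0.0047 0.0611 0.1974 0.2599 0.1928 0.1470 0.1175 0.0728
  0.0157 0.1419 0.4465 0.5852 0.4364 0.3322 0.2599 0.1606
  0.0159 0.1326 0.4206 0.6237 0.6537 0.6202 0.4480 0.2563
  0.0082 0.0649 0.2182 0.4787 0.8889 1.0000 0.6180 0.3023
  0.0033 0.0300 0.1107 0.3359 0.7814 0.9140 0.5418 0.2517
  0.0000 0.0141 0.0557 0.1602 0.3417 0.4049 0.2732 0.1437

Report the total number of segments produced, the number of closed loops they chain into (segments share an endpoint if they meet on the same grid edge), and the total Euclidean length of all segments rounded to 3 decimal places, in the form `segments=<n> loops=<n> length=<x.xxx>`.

segments=16 loops=1 length=13.423

cell (0,2): code 0100 → (0.603,3.000)–(1.000,2.068)
cell (0,3): code 1000 → (1.000,3.868)–(0.603,3.000)
cell (1,2): code 0110 → (1.000,2.068)–(2.000,2.174)
cell (1,3): code 1101 → (1.090,4.000)–(1.000,3.868)
cell (1,4): code 1100 → (1.430,5.000)–(1.090,4.000)
cell (1,5): code 1000 → (2.000,5.954)–(1.430,5.000)
cell (2,2): code 0110 → (2.000,2.174)–(3.000,2.913)
cell (2,5): code 1101 → (2.047,6.000)–(2.000,5.954)
cell (2,6): code 1000 → (3.000,6.513)–(2.047,6.000)
cell (3,2): code 0010 → (3.000,2.913)–(3.159,3.000)
cell (3,3): code 0111 → (3.159,3.000)–(4.000,3.270)
cell (3,6): code 1001 → (4.000,6.296)–(3.000,6.513)
cell (4,3): code 0010 → (4.000,3.270)–(4.740,4.000)
cell (4,4): code 0011 → (4.740,4.000)–(4.900,5.000)
cell (4,5): code 0011 → (4.900,5.000)–(4.319,6.000)
cell (4,6): code 0001 → (4.319,6.000)–(4.000,6.296)
total: 16 segments, chained into 1 closed loop(s), length Σ = 13.423124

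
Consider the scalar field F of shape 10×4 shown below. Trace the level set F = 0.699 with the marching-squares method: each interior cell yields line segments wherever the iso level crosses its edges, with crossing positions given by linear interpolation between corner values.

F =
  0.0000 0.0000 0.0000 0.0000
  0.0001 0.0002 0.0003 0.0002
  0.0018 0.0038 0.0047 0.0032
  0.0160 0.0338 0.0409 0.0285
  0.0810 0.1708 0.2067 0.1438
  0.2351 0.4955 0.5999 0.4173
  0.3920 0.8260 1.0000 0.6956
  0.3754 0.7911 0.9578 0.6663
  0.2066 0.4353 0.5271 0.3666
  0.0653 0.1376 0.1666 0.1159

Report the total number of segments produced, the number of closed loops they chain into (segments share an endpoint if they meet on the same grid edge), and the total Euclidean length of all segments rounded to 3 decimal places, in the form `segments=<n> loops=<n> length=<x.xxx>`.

segments=8 loops=1 length=7.268

cell (5,0): code 0100 → (5.616,1.000)–(6.000,0.707)
cell (5,1): code 1100 → (5.248,2.000)–(5.616,1.000)
cell (5,2): code 1000 → (6.000,2.989)–(5.248,2.000)
cell (6,0): code 0110 → (6.000,0.707)–(7.000,0.778)
cell (6,2): code 1001 → (7.000,2.888)–(6.000,2.989)
cell (7,0): code 0010 → (7.000,0.778)–(7.259,1.000)
cell (7,1): code 0011 → (7.259,1.000)–(7.601,2.000)
cell (7,2): code 0001 → (7.601,2.000)–(7.000,2.888)
total: 8 segments, chained into 1 closed loop(s), length Σ = 7.268317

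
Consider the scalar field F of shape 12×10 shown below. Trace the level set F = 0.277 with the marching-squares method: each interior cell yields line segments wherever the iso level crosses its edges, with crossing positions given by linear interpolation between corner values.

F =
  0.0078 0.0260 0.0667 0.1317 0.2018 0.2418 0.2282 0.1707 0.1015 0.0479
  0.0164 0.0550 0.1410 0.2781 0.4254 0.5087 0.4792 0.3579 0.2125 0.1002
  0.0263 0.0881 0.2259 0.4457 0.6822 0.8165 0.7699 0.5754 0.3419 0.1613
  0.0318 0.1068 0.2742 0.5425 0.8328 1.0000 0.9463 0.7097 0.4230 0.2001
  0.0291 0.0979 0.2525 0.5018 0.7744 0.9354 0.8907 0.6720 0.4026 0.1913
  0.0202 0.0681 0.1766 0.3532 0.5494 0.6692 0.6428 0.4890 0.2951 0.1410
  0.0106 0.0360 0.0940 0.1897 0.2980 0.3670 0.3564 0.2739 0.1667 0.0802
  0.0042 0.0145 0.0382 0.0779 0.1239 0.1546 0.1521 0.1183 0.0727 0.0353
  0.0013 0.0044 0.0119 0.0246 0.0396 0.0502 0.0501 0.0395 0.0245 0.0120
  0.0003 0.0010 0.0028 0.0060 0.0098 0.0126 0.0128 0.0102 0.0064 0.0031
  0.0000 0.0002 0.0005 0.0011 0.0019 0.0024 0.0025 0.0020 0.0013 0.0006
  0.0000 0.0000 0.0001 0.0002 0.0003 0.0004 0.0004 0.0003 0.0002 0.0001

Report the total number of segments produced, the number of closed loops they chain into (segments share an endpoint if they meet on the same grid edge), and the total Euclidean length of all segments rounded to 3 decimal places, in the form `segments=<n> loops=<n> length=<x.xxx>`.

cell (0,2): code 0100 → (0.992,3.000)–(1.000,2.992)
cell (0,3): code 1100 → (0.336,4.000)–(0.992,3.000)
cell (0,4): code 1100 → (0.132,5.000)–(0.336,4.000)
cell (0,5): code 1100 → (0.194,6.000)–(0.132,5.000)
cell (0,6): code 1100 → (0.568,7.000)–(0.194,6.000)
cell (0,7): code 1000 → (1.000,7.556)–(0.568,7.000)
cell (1,2): code 0110 → (1.000,2.992)–(2.000,2.232)
cell (1,7): code 1101 → (1.498,8.000)–(1.000,7.556)
cell (1,8): code 1000 → (2.000,8.359)–(1.498,8.000)
cell (2,2): code 0110 → (2.000,2.232)–(3.000,2.010)
cell (2,8): code 1001 → (3.000,8.655)–(2.000,8.359)
cell (3,2): code 0110 → (3.000,2.010)–(4.000,2.098)
cell (3,8): code 1001 → (4.000,8.594)–(3.000,8.655)
cell (4,2): code 0110 → (4.000,2.098)–(5.000,2.569)
cell (4,8): code 1001 → (5.000,8.117)–(4.000,8.594)
cell (5,2): code 0010 → (5.000,2.569)–(5.466,3.000)
cell (5,3): code 0111 → (5.466,3.000)–(6.000,3.806)
cell (5,6): code 1011 → (6.000,6.962)–(5.986,7.000)
cell (5,7): code 0011 → (5.986,7.000)–(5.141,8.000)
cell (5,8): code 0001 → (5.141,8.000)–(5.000,8.117)
cell (6,3): code 0010 → (6.000,3.806)–(6.121,4.000)
cell (6,4): code 0011 → (6.121,4.000)–(6.424,5.000)
cell (6,5): code 0011 → (6.424,5.000)–(6.389,6.000)
cell (6,6): code 0001 → (6.389,6.000)–(6.000,6.962)
total: 24 segments, chained into 1 closed loop(s), length Σ = 20.273976

segments=24 loops=1 length=20.274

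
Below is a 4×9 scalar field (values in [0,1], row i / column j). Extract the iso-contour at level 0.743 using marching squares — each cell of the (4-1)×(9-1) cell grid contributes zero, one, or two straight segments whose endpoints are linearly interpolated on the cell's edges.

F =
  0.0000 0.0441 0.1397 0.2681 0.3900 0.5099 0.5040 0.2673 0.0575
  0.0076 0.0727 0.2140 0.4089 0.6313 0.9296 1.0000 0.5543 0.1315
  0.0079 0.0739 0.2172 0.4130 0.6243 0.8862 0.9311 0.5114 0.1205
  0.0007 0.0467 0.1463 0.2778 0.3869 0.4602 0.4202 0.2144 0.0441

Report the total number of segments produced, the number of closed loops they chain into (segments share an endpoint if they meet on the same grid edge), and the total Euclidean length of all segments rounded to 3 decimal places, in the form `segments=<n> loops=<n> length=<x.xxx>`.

cell (0,4): code 0100 → (0.555,5.000)–(1.000,4.374)
cell (0,5): code 1100 → (0.482,6.000)–(0.555,5.000)
cell (0,6): code 1000 → (1.000,6.577)–(0.482,6.000)
cell (1,4): code 0110 → (1.000,4.374)–(2.000,4.453)
cell (1,6): code 1001 → (2.000,6.448)–(1.000,6.577)
cell (2,4): code 0010 → (2.000,4.453)–(2.336,5.000)
cell (2,5): code 0011 → (2.336,5.000)–(2.368,6.000)
cell (2,6): code 0001 → (2.368,6.000)–(2.000,6.448)
total: 8 segments, chained into 1 closed loop(s), length Σ = 6.779048

segments=8 loops=1 length=6.779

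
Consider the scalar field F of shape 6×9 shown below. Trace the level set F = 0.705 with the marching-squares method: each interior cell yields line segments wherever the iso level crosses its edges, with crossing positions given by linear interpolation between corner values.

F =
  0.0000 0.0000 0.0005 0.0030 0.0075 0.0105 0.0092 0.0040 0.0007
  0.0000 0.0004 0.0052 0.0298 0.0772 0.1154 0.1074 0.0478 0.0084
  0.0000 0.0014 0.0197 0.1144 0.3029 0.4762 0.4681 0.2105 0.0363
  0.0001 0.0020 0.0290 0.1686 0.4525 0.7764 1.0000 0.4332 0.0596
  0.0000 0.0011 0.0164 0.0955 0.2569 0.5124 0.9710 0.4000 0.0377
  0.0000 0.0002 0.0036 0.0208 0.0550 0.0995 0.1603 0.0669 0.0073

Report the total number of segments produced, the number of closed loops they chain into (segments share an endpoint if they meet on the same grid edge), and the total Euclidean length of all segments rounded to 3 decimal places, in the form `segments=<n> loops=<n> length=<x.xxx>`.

cell (2,4): code 0100 → (2.762,5.000)–(3.000,4.780)
cell (2,5): code 1100 → (2.445,6.000)–(2.762,5.000)
cell (2,6): code 1000 → (3.000,6.520)–(2.445,6.000)
cell (3,4): code 0010 → (3.000,4.780)–(3.270,5.000)
cell (3,5): code 0111 → (3.270,5.000)–(4.000,5.420)
cell (3,6): code 1001 → (4.000,6.466)–(3.000,6.520)
cell (4,5): code 0010 → (4.000,5.420)–(4.328,6.000)
cell (4,6): code 0001 → (4.328,6.000)–(4.000,6.466)
total: 8 segments, chained into 1 closed loop(s), length Σ = 5.562234

segments=8 loops=1 length=5.562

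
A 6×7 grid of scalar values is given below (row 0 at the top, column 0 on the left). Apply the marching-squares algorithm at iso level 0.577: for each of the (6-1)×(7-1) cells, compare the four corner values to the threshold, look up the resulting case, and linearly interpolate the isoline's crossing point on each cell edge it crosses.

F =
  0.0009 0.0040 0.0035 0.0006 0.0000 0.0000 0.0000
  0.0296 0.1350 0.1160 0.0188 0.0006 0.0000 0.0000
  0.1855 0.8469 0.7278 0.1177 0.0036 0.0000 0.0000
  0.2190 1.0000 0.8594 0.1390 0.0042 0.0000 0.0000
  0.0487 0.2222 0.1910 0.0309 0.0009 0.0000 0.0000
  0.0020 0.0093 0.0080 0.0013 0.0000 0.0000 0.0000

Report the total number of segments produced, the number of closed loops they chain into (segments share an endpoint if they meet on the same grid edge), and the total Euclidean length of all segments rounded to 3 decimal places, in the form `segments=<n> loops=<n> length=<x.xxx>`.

segments=8 loops=1 length=6.285

cell (1,0): code 0100 → (1.621,1.000)–(2.000,0.592)
cell (1,1): code 1100 → (1.754,2.000)–(1.621,1.000)
cell (1,2): code 1000 → (2.000,2.247)–(1.754,2.000)
cell (2,0): code 0110 → (2.000,0.592)–(3.000,0.458)
cell (2,2): code 1001 → (3.000,2.392)–(2.000,2.247)
cell (3,0): code 0010 → (3.000,0.458)–(3.544,1.000)
cell (3,1): code 0011 → (3.544,1.000)–(3.423,2.000)
cell (3,2): code 0001 → (3.423,2.000)–(3.000,2.392)
total: 8 segments, chained into 1 closed loop(s), length Σ = 6.285365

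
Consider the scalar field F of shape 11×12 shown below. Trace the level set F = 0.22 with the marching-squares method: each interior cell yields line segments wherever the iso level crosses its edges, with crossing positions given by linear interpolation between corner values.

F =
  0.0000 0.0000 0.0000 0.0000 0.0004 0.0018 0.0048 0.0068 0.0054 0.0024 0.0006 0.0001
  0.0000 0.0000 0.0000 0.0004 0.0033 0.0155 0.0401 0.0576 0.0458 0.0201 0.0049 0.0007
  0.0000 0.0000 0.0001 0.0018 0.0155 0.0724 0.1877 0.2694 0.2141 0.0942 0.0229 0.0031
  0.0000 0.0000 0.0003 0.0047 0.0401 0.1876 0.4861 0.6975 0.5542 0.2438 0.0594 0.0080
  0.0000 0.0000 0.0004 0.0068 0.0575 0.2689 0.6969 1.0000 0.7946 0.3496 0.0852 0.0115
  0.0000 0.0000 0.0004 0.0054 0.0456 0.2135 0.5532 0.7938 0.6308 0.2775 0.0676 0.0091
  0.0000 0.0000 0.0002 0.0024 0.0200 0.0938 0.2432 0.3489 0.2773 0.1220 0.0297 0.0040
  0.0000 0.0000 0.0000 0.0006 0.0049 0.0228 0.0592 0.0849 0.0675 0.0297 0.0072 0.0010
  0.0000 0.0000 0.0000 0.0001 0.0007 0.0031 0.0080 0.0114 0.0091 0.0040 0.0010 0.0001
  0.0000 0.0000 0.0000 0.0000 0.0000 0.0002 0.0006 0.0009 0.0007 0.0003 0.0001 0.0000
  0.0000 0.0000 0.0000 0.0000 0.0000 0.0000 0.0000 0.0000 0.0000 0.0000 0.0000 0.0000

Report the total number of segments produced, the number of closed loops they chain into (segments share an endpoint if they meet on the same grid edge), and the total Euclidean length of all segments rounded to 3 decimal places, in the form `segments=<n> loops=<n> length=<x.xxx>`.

segments=20 loops=1 length=14.420

cell (1,6): code 0100 → (1.767,7.000)–(2.000,6.395)
cell (1,7): code 1000 → (2.000,7.893)–(1.767,7.000)
cell (2,5): code 0100 → (2.108,6.000)–(3.000,5.109)
cell (2,6): code 1110 → (2.000,6.395)–(2.108,6.000)
cell (2,7): code 1101 → (2.017,8.000)–(2.000,7.893)
cell (2,8): code 1100 → (2.841,9.000)–(2.017,8.000)
cell (2,9): code 1000 → (3.000,9.129)–(2.841,9.000)
cell (3,4): code 0100 → (3.399,5.000)–(4.000,4.769)
cell (3,5): code 1110 → (3.000,5.109)–(3.399,5.000)
cell (3,9): code 1001 → (4.000,9.490)–(3.000,9.129)
cell (4,4): code 0010 → (4.000,4.769)–(4.883,5.000)
cell (4,5): code 0111 → (4.883,5.000)–(5.000,5.019)
cell (4,9): code 1001 → (5.000,9.274)–(4.000,9.490)
cell (5,5): code 0110 → (5.000,5.019)–(6.000,5.845)
cell (5,8): code 1011 → (6.000,8.369)–(5.370,9.000)
cell (5,9): code 0001 → (5.370,9.000)–(5.000,9.274)
cell (6,5): code 0010 → (6.000,5.845)–(6.126,6.000)
cell (6,6): code 0011 → (6.126,6.000)–(6.488,7.000)
cell (6,7): code 0011 → (6.488,7.000)–(6.273,8.000)
cell (6,8): code 0001 → (6.273,8.000)–(6.000,8.369)
total: 20 segments, chained into 1 closed loop(s), length Σ = 14.420032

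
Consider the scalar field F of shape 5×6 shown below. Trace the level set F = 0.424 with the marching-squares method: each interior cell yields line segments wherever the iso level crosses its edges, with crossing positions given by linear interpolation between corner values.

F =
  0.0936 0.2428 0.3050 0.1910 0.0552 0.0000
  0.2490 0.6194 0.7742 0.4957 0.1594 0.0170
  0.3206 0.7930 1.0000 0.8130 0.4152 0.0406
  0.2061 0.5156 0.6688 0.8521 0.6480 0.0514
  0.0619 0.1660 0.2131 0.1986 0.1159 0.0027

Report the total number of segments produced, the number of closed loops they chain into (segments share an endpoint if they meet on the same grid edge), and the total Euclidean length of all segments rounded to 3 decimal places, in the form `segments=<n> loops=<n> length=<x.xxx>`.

cell (0,0): code 0100 → (0.481,1.000)–(1.000,0.472)
cell (0,1): code 1100 → (0.254,2.000)–(0.481,1.000)
cell (0,2): code 1100 → (0.765,3.000)–(0.254,2.000)
cell (0,3): code 1000 → (1.000,3.213)–(0.765,3.000)
cell (1,0): code 0110 → (1.000,0.472)–(2.000,0.219)
cell (1,3): code 1001 → (2.000,3.978)–(1.000,3.213)
cell (2,0): code 0110 → (2.000,0.219)–(3.000,0.704)
cell (2,3): code 1101 → (2.038,4.000)–(2.000,3.978)
cell (2,4): code 1000 → (3.000,4.375)–(2.038,4.000)
cell (3,0): code 0010 → (3.000,0.704)–(3.262,1.000)
cell (3,1): code 0011 → (3.262,1.000)–(3.537,2.000)
cell (3,2): code 0011 → (3.537,2.000)–(3.655,3.000)
cell (3,3): code 0011 → (3.655,3.000)–(3.421,4.000)
cell (3,4): code 0001 → (3.421,4.000)–(3.000,4.375)
total: 14 segments, chained into 1 closed loop(s), length Σ = 11.715191

segments=14 loops=1 length=11.715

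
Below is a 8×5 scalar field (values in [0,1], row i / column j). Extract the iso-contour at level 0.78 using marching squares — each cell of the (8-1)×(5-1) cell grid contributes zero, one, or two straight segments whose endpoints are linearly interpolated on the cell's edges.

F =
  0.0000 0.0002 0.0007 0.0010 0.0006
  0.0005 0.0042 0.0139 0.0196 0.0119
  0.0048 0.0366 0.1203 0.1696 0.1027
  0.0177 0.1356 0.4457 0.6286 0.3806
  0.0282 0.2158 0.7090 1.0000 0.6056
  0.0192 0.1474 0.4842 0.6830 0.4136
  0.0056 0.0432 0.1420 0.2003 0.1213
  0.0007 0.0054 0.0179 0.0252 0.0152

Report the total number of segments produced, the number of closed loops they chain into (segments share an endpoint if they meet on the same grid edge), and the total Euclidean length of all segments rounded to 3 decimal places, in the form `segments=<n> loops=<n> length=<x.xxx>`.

segments=4 loops=1 length=3.691

cell (3,2): code 0100 → (3.408,3.000)–(4.000,2.244)
cell (3,3): code 1000 → (4.000,3.558)–(3.408,3.000)
cell (4,2): code 0010 → (4.000,2.244)–(4.694,3.000)
cell (4,3): code 0001 → (4.694,3.000)–(4.000,3.558)
total: 4 segments, chained into 1 closed loop(s), length Σ = 3.690738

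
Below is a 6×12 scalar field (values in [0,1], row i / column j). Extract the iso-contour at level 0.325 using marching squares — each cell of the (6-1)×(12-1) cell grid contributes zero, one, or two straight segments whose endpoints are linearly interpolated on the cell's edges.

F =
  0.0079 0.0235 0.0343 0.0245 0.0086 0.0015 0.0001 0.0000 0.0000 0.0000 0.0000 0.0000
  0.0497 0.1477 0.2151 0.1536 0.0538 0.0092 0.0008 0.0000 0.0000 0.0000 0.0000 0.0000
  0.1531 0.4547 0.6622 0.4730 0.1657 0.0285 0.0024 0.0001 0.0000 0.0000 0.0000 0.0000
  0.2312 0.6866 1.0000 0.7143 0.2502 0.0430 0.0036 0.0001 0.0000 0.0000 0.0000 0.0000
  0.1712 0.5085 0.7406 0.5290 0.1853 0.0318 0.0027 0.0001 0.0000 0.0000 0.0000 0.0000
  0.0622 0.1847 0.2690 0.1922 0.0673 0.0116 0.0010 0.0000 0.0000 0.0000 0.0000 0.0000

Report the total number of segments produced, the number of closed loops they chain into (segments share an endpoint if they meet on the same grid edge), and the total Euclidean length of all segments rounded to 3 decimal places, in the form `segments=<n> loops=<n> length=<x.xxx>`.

cell (1,0): code 0100 → (1.578,1.000)–(2.000,0.570)
cell (1,1): code 1100 → (1.246,2.000)–(1.578,1.000)
cell (1,2): code 1100 → (1.537,3.000)–(1.246,2.000)
cell (1,3): code 1000 → (2.000,3.482)–(1.537,3.000)
cell (2,0): code 0110 → (2.000,0.570)–(3.000,0.206)
cell (2,3): code 1001 → (3.000,3.839)–(2.000,3.482)
cell (3,0): code 0110 → (3.000,0.206)–(4.000,0.456)
cell (3,3): code 1001 → (4.000,3.594)–(3.000,3.839)
cell (4,0): code 0010 → (4.000,0.456)–(4.567,1.000)
cell (4,1): code 0011 → (4.567,1.000)–(4.881,2.000)
cell (4,2): code 0011 → (4.881,2.000)–(4.606,3.000)
cell (4,3): code 0001 → (4.606,3.000)–(4.000,3.594)
total: 12 segments, chained into 1 closed loop(s), length Σ = 11.271856

segments=12 loops=1 length=11.272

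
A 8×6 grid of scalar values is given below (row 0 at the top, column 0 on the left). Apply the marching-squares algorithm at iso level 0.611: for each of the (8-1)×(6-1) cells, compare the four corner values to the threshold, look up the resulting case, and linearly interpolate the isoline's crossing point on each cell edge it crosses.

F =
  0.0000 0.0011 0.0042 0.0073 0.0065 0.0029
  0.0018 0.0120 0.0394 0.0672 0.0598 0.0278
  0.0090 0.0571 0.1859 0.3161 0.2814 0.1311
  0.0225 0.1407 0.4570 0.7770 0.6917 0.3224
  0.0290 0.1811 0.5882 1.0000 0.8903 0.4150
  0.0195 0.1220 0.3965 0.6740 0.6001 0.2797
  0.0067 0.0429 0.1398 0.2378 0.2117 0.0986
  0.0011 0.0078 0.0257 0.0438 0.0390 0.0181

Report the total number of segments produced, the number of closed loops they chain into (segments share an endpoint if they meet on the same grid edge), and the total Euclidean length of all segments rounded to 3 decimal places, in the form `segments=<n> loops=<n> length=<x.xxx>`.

segments=10 loops=1 length=7.736

cell (2,2): code 0100 → (2.640,3.000)–(3.000,2.481)
cell (2,3): code 1100 → (2.803,4.000)–(2.640,3.000)
cell (2,4): code 1000 → (3.000,4.219)–(2.803,4.000)
cell (3,2): code 0110 → (3.000,2.481)–(4.000,2.055)
cell (3,4): code 1001 → (4.000,4.588)–(3.000,4.219)
cell (4,2): code 0110 → (4.000,2.055)–(5.000,2.773)
cell (4,3): code 1011 → (5.000,3.853)–(4.962,4.000)
cell (4,4): code 0001 → (4.962,4.000)–(4.000,4.588)
cell (5,2): code 0010 → (5.000,2.773)–(5.144,3.000)
cell (5,3): code 0001 → (5.144,3.000)–(5.000,3.853)
total: 10 segments, chained into 1 closed loop(s), length Σ = 7.736073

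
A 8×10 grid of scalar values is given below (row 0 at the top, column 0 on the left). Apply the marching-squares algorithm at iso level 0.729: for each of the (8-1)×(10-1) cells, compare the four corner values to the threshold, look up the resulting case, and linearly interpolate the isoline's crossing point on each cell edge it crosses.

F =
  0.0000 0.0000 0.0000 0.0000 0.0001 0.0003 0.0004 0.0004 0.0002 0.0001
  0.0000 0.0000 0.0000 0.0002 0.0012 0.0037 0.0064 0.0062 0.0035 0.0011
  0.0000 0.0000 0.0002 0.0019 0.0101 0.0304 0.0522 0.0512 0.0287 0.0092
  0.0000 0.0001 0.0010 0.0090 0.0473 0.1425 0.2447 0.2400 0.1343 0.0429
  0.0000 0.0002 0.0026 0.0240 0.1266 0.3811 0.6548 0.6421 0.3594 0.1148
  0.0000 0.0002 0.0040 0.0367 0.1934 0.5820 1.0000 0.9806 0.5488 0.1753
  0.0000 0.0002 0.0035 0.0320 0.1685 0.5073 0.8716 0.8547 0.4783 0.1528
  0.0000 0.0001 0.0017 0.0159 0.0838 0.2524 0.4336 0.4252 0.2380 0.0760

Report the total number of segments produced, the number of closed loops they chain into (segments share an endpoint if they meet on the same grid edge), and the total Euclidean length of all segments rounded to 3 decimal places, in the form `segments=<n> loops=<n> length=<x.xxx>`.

cell (4,5): code 0100 → (4.215,6.000)–(5.000,5.352)
cell (4,6): code 1100 → (4.257,7.000)–(4.215,6.000)
cell (4,7): code 1000 → (5.000,7.583)–(4.257,7.000)
cell (5,5): code 0110 → (5.000,5.352)–(6.000,5.609)
cell (5,7): code 1001 → (6.000,7.334)–(5.000,7.583)
cell (6,5): code 0010 → (6.000,5.609)–(6.326,6.000)
cell (6,6): code 0011 → (6.326,6.000)–(6.293,7.000)
cell (6,7): code 0001 → (6.293,7.000)–(6.000,7.334)
total: 8 segments, chained into 1 closed loop(s), length Σ = 6.980129

segments=8 loops=1 length=6.980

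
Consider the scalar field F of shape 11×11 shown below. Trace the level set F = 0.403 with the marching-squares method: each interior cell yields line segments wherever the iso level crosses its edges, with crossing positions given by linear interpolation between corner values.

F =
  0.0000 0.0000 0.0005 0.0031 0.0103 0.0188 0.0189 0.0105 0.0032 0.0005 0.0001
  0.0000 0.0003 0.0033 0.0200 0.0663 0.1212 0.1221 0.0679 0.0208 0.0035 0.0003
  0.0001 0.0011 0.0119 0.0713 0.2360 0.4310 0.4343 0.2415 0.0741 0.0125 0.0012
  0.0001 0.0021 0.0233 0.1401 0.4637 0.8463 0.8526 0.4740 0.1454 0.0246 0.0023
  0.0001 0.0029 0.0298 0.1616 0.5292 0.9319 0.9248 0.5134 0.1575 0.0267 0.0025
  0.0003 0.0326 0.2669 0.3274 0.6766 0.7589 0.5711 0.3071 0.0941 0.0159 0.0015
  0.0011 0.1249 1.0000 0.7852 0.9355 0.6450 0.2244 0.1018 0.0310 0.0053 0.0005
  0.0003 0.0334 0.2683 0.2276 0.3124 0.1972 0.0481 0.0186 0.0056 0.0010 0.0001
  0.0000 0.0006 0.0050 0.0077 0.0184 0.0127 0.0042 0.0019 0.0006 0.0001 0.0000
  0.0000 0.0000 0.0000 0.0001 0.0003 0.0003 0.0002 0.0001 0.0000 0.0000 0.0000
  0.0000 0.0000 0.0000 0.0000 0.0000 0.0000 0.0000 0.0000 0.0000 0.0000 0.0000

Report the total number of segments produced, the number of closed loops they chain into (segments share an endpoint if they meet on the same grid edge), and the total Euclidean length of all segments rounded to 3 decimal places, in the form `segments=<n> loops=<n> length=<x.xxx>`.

cell (1,4): code 0100 → (1.910,5.000)–(2.000,4.856)
cell (1,5): code 1100 → (1.900,6.000)–(1.910,5.000)
cell (1,6): code 1000 → (2.000,6.162)–(1.900,6.000)
cell (2,3): code 0100 → (2.733,4.000)–(3.000,3.812)
cell (2,4): code 1110 → (2.000,4.856)–(2.733,4.000)
cell (2,6): code 1101 → (2.695,7.000)–(2.000,6.162)
cell (2,7): code 1000 → (3.000,7.216)–(2.695,7.000)
cell (3,3): code 0110 → (3.000,3.812)–(4.000,3.657)
cell (3,7): code 1001 → (4.000,7.310)–(3.000,7.216)
cell (4,3): code 0110 → (4.000,3.657)–(5.000,3.216)
cell (4,6): code 1011 → (5.000,6.637)–(4.535,7.000)
cell (4,7): code 0001 → (4.535,7.000)–(4.000,7.310)
cell (5,1): code 0100 → (5.186,2.000)–(6.000,1.318)
cell (5,2): code 1100 → (5.165,3.000)–(5.186,2.000)
cell (5,3): code 1110 → (5.000,3.216)–(5.165,3.000)
cell (5,5): code 1011 → (6.000,5.575)–(5.485,6.000)
cell (5,6): code 0001 → (5.485,6.000)–(5.000,6.637)
cell (6,1): code 0010 → (6.000,1.318)–(6.816,2.000)
cell (6,2): code 0011 → (6.816,2.000)–(6.685,3.000)
cell (6,3): code 0011 → (6.685,3.000)–(6.855,4.000)
cell (6,4): code 0011 → (6.855,4.000)–(6.540,5.000)
cell (6,5): code 0001 → (6.540,5.000)–(6.000,5.575)
total: 22 segments, chained into 1 closed loop(s), length Σ = 17.320427

segments=22 loops=1 length=17.320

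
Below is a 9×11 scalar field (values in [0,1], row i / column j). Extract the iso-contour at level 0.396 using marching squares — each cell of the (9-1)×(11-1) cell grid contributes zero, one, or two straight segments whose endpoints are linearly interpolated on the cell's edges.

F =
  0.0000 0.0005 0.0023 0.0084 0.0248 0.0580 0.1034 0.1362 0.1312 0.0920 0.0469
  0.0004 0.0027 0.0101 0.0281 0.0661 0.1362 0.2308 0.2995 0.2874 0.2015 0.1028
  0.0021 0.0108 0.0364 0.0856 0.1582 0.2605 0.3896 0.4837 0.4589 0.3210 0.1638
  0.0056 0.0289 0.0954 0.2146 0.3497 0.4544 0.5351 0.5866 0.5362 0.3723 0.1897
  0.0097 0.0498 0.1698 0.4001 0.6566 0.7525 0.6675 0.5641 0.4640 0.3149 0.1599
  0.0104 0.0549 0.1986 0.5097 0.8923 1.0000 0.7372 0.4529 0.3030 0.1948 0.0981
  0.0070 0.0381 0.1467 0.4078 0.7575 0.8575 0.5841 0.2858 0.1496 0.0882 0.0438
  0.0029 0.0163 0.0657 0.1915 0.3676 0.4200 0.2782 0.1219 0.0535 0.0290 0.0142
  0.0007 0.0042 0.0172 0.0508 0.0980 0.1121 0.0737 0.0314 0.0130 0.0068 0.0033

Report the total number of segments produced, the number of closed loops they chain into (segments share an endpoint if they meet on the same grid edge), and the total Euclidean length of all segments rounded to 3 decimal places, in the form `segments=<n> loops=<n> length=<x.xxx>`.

segments=24 loops=1 length=17.731

cell (1,6): code 0100 → (1.524,7.000)–(2.000,6.068)
cell (1,7): code 1100 → (1.633,8.000)–(1.524,7.000)
cell (1,8): code 1000 → (2.000,8.456)–(1.633,8.000)
cell (2,4): code 0100 → (2.699,5.000)–(3.000,4.442)
cell (2,5): code 1100 → (2.044,6.000)–(2.699,5.000)
cell (2,6): code 1110 → (2.000,6.068)–(2.044,6.000)
cell (2,8): code 1001 → (3.000,8.855)–(2.000,8.456)
cell (3,2): code 0100 → (3.978,3.000)–(4.000,2.982)
cell (3,3): code 1100 → (3.151,4.000)–(3.978,3.000)
cell (3,4): code 1110 → (3.000,4.442)–(3.151,4.000)
cell (3,8): code 1001 → (4.000,8.456)–(3.000,8.855)
cell (4,2): code 0110 → (4.000,2.982)–(5.000,2.635)
cell (4,7): code 1011 → (5.000,7.380)–(4.422,8.000)
cell (4,8): code 0001 → (4.422,8.000)–(4.000,8.456)
cell (5,2): code 0110 → (5.000,2.635)–(6.000,2.955)
cell (5,6): code 1011 → (6.000,6.631)–(5.341,7.000)
cell (5,7): code 0001 → (5.341,7.000)–(5.000,7.380)
cell (6,2): code 0010 → (6.000,2.955)–(6.055,3.000)
cell (6,3): code 0011 → (6.055,3.000)–(6.927,4.000)
cell (6,4): code 0111 → (6.927,4.000)–(7.000,4.542)
cell (6,5): code 1011 → (7.000,5.169)–(6.615,6.000)
cell (6,6): code 0001 → (6.615,6.000)–(6.000,6.631)
cell (7,4): code 0010 → (7.000,4.542)–(7.078,5.000)
cell (7,5): code 0001 → (7.078,5.000)–(7.000,5.169)
total: 24 segments, chained into 1 closed loop(s), length Σ = 17.731036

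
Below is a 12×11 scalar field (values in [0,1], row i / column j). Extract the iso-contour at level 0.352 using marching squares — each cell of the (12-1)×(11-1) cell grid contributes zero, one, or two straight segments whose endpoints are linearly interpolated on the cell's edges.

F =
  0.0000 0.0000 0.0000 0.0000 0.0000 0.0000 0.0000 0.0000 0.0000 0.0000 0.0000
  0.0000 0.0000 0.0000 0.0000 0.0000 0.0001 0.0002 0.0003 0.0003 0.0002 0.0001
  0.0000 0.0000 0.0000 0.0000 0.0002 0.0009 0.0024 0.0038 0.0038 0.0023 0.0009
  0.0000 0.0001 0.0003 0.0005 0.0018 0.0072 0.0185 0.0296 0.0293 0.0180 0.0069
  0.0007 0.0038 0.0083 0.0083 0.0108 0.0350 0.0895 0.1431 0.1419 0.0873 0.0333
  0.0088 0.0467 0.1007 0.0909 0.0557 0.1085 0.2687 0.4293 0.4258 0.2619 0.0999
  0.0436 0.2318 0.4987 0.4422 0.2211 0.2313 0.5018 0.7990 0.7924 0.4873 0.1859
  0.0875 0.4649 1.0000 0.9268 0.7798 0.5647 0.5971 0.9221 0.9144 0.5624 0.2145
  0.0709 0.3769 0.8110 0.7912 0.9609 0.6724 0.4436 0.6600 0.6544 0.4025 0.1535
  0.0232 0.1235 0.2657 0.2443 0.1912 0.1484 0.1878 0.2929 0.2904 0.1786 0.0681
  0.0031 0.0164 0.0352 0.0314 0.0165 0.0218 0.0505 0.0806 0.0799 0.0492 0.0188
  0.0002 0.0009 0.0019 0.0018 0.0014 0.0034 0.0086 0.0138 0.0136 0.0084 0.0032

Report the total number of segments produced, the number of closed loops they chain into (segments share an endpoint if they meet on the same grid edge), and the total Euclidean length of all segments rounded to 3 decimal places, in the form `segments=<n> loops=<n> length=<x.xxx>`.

segments=28 loops=1 length=22.720

cell (4,6): code 0100 → (4.730,7.000)–(5.000,6.519)
cell (4,7): code 1100 → (4.740,8.000)–(4.730,7.000)
cell (4,8): code 1000 → (5.000,8.450)–(4.740,8.000)
cell (5,1): code 0100 → (5.631,2.000)–(6.000,1.450)
cell (5,2): code 1100 → (5.743,3.000)–(5.631,2.000)
cell (5,3): code 1000 → (6.000,3.408)–(5.743,3.000)
cell (5,5): code 0100 → (5.357,6.000)–(6.000,5.446)
cell (5,6): code 1110 → (5.000,6.519)–(5.357,6.000)
cell (5,8): code 1101 → (5.400,9.000)–(5.000,8.450)
cell (5,9): code 1000 → (6.000,9.449)–(5.400,9.000)
cell (6,0): code 0100 → (6.516,1.000)–(7.000,0.701)
cell (6,1): code 1110 → (6.000,1.450)–(6.516,1.000)
cell (6,3): code 1101 → (6.234,4.000)–(6.000,3.408)
cell (6,4): code 1100 → (6.362,5.000)–(6.234,4.000)
cell (6,5): code 1110 → (6.000,5.446)–(6.362,5.000)
cell (6,9): code 1001 → (7.000,9.605)–(6.000,9.449)
cell (7,0): code 0110 → (7.000,0.701)–(8.000,0.919)
cell (7,9): code 1001 → (8.000,9.203)–(7.000,9.605)
cell (8,0): code 0010 → (8.000,0.919)–(8.098,1.000)
cell (8,1): code 0011 → (8.098,1.000)–(8.842,2.000)
cell (8,2): code 0011 → (8.842,2.000)–(8.803,3.000)
cell (8,3): code 0011 → (8.803,3.000)–(8.791,4.000)
cell (8,4): code 0011 → (8.791,4.000)–(8.611,5.000)
cell (8,5): code 0011 → (8.611,5.000)–(8.358,6.000)
cell (8,6): code 0011 → (8.358,6.000)–(8.839,7.000)
cell (8,7): code 0011 → (8.839,7.000)–(8.831,8.000)
cell (8,8): code 0011 → (8.831,8.000)–(8.226,9.000)
cell (8,9): code 0001 → (8.226,9.000)–(8.000,9.203)
total: 28 segments, chained into 1 closed loop(s), length Σ = 22.720016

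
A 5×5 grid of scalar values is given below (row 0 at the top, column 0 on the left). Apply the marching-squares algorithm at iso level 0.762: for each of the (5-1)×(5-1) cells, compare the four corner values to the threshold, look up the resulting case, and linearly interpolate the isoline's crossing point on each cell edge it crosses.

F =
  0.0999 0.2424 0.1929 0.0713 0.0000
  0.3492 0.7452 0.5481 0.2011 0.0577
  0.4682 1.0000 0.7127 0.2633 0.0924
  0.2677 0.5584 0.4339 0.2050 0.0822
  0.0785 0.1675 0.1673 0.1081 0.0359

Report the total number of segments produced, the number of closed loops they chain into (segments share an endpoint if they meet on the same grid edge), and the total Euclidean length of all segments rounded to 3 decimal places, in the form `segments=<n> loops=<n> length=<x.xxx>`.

segments=4 loops=1 length=3.973

cell (1,0): code 0100 → (1.066,1.000)–(2.000,0.552)
cell (1,1): code 1000 → (2.000,1.828)–(1.066,1.000)
cell (2,0): code 0010 → (2.000,0.552)–(2.539,1.000)
cell (2,1): code 0001 → (2.539,1.000)–(2.000,1.828)
total: 4 segments, chained into 1 closed loop(s), length Σ = 3.973065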